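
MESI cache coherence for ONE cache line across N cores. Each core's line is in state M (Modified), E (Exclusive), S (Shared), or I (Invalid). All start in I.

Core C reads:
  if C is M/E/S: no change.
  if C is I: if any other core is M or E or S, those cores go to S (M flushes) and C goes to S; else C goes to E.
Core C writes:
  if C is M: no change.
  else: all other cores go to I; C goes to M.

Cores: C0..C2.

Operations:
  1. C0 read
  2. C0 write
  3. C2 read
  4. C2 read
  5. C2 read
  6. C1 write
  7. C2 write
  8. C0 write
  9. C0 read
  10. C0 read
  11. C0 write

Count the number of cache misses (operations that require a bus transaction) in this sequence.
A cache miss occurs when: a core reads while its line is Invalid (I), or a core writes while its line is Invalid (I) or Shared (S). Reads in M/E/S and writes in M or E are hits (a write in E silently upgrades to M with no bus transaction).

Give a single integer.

Answer: 5

Derivation:
Op 1: C0 read [C0 read from I: no other sharers -> C0=E (exclusive)] -> [E,I,I] [MISS #1: read from I]
Op 2: C0 write [C0 write: invalidate none -> C0=M] -> [M,I,I] [hit: write from E is a silent E->M upgrade, no bus transaction]
Op 3: C2 read [C2 read from I: others=['C0=M'] -> C2=S, others downsized to S] -> [S,I,S] [MISS #2: read from I]
Op 4: C2 read [C2 read: already in S, no change] -> [S,I,S] [hit: read from S]
Op 5: C2 read [C2 read: already in S, no change] -> [S,I,S] [hit: read from S]
Op 6: C1 write [C1 write: invalidate ['C0=S', 'C2=S'] -> C1=M] -> [I,M,I] [MISS #3: write from I]
Op 7: C2 write [C2 write: invalidate ['C1=M'] -> C2=M] -> [I,I,M] [MISS #4: write from I]
Op 8: C0 write [C0 write: invalidate ['C2=M'] -> C0=M] -> [M,I,I] [MISS #5: write from I]
Op 9: C0 read [C0 read: already in M, no change] -> [M,I,I] [hit: read from M]
Op 10: C0 read [C0 read: already in M, no change] -> [M,I,I] [hit: read from M]
Op 11: C0 write [C0 write: already M (modified), no change] -> [M,I,I] [hit: write from M]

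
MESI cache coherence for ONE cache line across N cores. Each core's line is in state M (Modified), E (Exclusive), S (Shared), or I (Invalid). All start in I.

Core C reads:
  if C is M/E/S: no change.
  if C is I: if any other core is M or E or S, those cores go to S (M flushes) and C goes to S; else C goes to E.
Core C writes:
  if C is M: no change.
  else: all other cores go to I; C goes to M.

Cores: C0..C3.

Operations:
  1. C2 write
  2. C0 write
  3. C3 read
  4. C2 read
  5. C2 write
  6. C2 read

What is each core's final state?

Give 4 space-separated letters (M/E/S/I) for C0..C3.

Answer: I I M I

Derivation:
Op 1: C2 write [C2 write: invalidate none -> C2=M] -> [I,I,M,I]
Op 2: C0 write [C0 write: invalidate ['C2=M'] -> C0=M] -> [M,I,I,I]
Op 3: C3 read [C3 read from I: others=['C0=M'] -> C3=S, others downsized to S] -> [S,I,I,S]
Op 4: C2 read [C2 read from I: others=['C0=S', 'C3=S'] -> C2=S, others downsized to S] -> [S,I,S,S]
Op 5: C2 write [C2 write: invalidate ['C0=S', 'C3=S'] -> C2=M] -> [I,I,M,I]
Op 6: C2 read [C2 read: already in M, no change] -> [I,I,M,I]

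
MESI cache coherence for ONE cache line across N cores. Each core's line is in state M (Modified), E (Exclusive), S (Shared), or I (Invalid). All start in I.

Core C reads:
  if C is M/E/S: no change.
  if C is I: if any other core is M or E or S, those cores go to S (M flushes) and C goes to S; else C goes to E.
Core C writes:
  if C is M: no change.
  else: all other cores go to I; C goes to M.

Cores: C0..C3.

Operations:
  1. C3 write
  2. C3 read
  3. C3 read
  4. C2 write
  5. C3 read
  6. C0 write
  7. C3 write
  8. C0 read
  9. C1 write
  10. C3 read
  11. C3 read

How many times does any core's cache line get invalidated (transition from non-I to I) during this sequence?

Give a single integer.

Op 1: C3 write [C3 write: invalidate none -> C3=M] -> [I,I,I,M] (invalidations this op: 0; running total: 0)
Op 2: C3 read [C3 read: already in M, no change] -> [I,I,I,M] (invalidations this op: 0; running total: 0)
Op 3: C3 read [C3 read: already in M, no change] -> [I,I,I,M] (invalidations this op: 0; running total: 0)
Op 4: C2 write [C2 write: invalidate ['C3=M'] -> C2=M] -> [I,I,M,I] (invalidations this op: 1; running total: 1)
Op 5: C3 read [C3 read from I: others=['C2=M'] -> C3=S, others downsized to S] -> [I,I,S,S] (invalidations this op: 0; running total: 1)
Op 6: C0 write [C0 write: invalidate ['C2=S', 'C3=S'] -> C0=M] -> [M,I,I,I] (invalidations this op: 2; running total: 3)
Op 7: C3 write [C3 write: invalidate ['C0=M'] -> C3=M] -> [I,I,I,M] (invalidations this op: 1; running total: 4)
Op 8: C0 read [C0 read from I: others=['C3=M'] -> C0=S, others downsized to S] -> [S,I,I,S] (invalidations this op: 0; running total: 4)
Op 9: C1 write [C1 write: invalidate ['C0=S', 'C3=S'] -> C1=M] -> [I,M,I,I] (invalidations this op: 2; running total: 6)
Op 10: C3 read [C3 read from I: others=['C1=M'] -> C3=S, others downsized to S] -> [I,S,I,S] (invalidations this op: 0; running total: 6)
Op 11: C3 read [C3 read: already in S, no change] -> [I,S,I,S] (invalidations this op: 0; running total: 6)

Answer: 6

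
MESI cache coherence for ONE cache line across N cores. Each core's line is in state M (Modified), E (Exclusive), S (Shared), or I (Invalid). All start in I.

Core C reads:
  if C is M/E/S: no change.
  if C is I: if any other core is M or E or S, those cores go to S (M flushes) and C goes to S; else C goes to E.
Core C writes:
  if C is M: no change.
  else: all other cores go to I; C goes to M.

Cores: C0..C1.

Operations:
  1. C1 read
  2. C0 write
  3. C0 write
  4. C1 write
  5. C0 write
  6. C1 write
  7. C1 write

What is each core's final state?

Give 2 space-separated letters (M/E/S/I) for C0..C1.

Answer: I M

Derivation:
Op 1: C1 read [C1 read from I: no other sharers -> C1=E (exclusive)] -> [I,E]
Op 2: C0 write [C0 write: invalidate ['C1=E'] -> C0=M] -> [M,I]
Op 3: C0 write [C0 write: already M (modified), no change] -> [M,I]
Op 4: C1 write [C1 write: invalidate ['C0=M'] -> C1=M] -> [I,M]
Op 5: C0 write [C0 write: invalidate ['C1=M'] -> C0=M] -> [M,I]
Op 6: C1 write [C1 write: invalidate ['C0=M'] -> C1=M] -> [I,M]
Op 7: C1 write [C1 write: already M (modified), no change] -> [I,M]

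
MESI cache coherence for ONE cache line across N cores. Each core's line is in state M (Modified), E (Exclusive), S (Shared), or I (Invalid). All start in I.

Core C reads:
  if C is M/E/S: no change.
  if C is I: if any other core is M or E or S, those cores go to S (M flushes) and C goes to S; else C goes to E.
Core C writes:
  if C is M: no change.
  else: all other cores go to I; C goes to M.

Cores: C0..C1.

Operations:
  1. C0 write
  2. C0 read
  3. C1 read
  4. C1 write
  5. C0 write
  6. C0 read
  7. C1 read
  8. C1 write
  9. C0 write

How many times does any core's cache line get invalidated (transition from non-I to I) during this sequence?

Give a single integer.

Answer: 4

Derivation:
Op 1: C0 write [C0 write: invalidate none -> C0=M] -> [M,I] (invalidations this op: 0; running total: 0)
Op 2: C0 read [C0 read: already in M, no change] -> [M,I] (invalidations this op: 0; running total: 0)
Op 3: C1 read [C1 read from I: others=['C0=M'] -> C1=S, others downsized to S] -> [S,S] (invalidations this op: 0; running total: 0)
Op 4: C1 write [C1 write: invalidate ['C0=S'] -> C1=M] -> [I,M] (invalidations this op: 1; running total: 1)
Op 5: C0 write [C0 write: invalidate ['C1=M'] -> C0=M] -> [M,I] (invalidations this op: 1; running total: 2)
Op 6: C0 read [C0 read: already in M, no change] -> [M,I] (invalidations this op: 0; running total: 2)
Op 7: C1 read [C1 read from I: others=['C0=M'] -> C1=S, others downsized to S] -> [S,S] (invalidations this op: 0; running total: 2)
Op 8: C1 write [C1 write: invalidate ['C0=S'] -> C1=M] -> [I,M] (invalidations this op: 1; running total: 3)
Op 9: C0 write [C0 write: invalidate ['C1=M'] -> C0=M] -> [M,I] (invalidations this op: 1; running total: 4)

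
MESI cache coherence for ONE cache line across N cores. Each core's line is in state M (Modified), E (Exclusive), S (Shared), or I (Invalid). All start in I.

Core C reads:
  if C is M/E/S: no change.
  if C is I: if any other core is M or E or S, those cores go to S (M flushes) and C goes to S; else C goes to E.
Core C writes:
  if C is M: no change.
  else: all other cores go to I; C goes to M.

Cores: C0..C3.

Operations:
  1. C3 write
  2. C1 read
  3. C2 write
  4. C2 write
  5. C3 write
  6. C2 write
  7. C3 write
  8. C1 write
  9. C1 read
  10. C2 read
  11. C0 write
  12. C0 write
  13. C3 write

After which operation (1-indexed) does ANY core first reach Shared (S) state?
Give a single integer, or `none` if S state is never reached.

Answer: 2

Derivation:
Op 1: C3 write [C3 write: invalidate none -> C3=M] -> [I,I,I,M]
Op 2: C1 read [C1 read from I: others=['C3=M'] -> C1=S, others downsized to S] -> [I,S,I,S]
  -> First S state at op 2; remaining ops need not be traced.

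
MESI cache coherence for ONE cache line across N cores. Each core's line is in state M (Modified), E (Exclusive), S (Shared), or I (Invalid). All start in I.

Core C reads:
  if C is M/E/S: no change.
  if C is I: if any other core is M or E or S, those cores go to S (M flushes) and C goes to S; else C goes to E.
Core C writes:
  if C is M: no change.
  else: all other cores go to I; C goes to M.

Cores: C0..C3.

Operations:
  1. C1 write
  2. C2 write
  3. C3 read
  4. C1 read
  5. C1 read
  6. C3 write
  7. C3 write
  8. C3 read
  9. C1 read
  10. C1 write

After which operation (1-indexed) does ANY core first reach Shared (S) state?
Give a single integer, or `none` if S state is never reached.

Op 1: C1 write [C1 write: invalidate none -> C1=M] -> [I,M,I,I]
Op 2: C2 write [C2 write: invalidate ['C1=M'] -> C2=M] -> [I,I,M,I]
Op 3: C3 read [C3 read from I: others=['C2=M'] -> C3=S, others downsized to S] -> [I,I,S,S]
  -> First S state at op 3; remaining ops need not be traced.

Answer: 3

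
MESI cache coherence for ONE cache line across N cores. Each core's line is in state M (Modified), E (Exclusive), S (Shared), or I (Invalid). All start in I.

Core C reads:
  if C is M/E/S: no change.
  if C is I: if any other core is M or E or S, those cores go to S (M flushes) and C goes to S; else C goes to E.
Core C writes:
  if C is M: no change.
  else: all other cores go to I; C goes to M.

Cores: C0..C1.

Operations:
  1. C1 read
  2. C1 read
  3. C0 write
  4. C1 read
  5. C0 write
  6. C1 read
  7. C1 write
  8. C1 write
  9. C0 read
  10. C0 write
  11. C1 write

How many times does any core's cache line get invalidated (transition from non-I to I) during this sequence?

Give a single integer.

Answer: 5

Derivation:
Op 1: C1 read [C1 read from I: no other sharers -> C1=E (exclusive)] -> [I,E] (invalidations this op: 0; running total: 0)
Op 2: C1 read [C1 read: already in E, no change] -> [I,E] (invalidations this op: 0; running total: 0)
Op 3: C0 write [C0 write: invalidate ['C1=E'] -> C0=M] -> [M,I] (invalidations this op: 1; running total: 1)
Op 4: C1 read [C1 read from I: others=['C0=M'] -> C1=S, others downsized to S] -> [S,S] (invalidations this op: 0; running total: 1)
Op 5: C0 write [C0 write: invalidate ['C1=S'] -> C0=M] -> [M,I] (invalidations this op: 1; running total: 2)
Op 6: C1 read [C1 read from I: others=['C0=M'] -> C1=S, others downsized to S] -> [S,S] (invalidations this op: 0; running total: 2)
Op 7: C1 write [C1 write: invalidate ['C0=S'] -> C1=M] -> [I,M] (invalidations this op: 1; running total: 3)
Op 8: C1 write [C1 write: already M (modified), no change] -> [I,M] (invalidations this op: 0; running total: 3)
Op 9: C0 read [C0 read from I: others=['C1=M'] -> C0=S, others downsized to S] -> [S,S] (invalidations this op: 0; running total: 3)
Op 10: C0 write [C0 write: invalidate ['C1=S'] -> C0=M] -> [M,I] (invalidations this op: 1; running total: 4)
Op 11: C1 write [C1 write: invalidate ['C0=M'] -> C1=M] -> [I,M] (invalidations this op: 1; running total: 5)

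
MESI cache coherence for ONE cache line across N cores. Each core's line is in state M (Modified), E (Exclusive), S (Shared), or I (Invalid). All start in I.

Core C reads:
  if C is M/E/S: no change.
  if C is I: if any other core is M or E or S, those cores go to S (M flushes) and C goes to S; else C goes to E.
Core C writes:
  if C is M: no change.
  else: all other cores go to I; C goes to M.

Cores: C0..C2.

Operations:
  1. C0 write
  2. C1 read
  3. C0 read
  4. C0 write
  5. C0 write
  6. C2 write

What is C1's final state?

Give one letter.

Answer: I

Derivation:
Op 1: C0 write [C0 write: invalidate none -> C0=M] -> [M,I,I]
Op 2: C1 read [C1 read from I: others=['C0=M'] -> C1=S, others downsized to S] -> [S,S,I]
Op 3: C0 read [C0 read: already in S, no change] -> [S,S,I]
Op 4: C0 write [C0 write: invalidate ['C1=S'] -> C0=M] -> [M,I,I]
Op 5: C0 write [C0 write: already M (modified), no change] -> [M,I,I]
Op 6: C2 write [C2 write: invalidate ['C0=M'] -> C2=M] -> [I,I,M]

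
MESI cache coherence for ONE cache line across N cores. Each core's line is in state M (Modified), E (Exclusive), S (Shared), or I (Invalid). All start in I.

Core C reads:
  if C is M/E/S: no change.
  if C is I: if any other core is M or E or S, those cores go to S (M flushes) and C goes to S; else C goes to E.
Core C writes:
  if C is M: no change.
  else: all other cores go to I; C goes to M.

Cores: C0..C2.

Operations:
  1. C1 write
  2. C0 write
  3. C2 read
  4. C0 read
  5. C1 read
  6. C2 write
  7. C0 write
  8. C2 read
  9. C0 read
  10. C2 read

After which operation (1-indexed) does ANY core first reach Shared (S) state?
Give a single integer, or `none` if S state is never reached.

Answer: 3

Derivation:
Op 1: C1 write [C1 write: invalidate none -> C1=M] -> [I,M,I]
Op 2: C0 write [C0 write: invalidate ['C1=M'] -> C0=M] -> [M,I,I]
Op 3: C2 read [C2 read from I: others=['C0=M'] -> C2=S, others downsized to S] -> [S,I,S]
  -> First S state at op 3; remaining ops need not be traced.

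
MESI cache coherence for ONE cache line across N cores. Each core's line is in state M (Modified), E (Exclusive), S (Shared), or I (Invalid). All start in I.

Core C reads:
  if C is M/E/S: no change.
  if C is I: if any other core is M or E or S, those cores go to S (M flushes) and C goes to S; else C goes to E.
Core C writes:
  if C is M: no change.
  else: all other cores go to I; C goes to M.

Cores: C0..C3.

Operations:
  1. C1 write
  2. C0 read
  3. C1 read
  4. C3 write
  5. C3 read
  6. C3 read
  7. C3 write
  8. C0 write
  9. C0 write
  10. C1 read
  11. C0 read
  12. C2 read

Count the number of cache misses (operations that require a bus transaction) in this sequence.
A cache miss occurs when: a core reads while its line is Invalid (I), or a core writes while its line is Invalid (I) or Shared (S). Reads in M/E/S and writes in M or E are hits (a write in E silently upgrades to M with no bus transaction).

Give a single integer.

Answer: 6

Derivation:
Op 1: C1 write [C1 write: invalidate none -> C1=M] -> [I,M,I,I] [MISS #1: write from I]
Op 2: C0 read [C0 read from I: others=['C1=M'] -> C0=S, others downsized to S] -> [S,S,I,I] [MISS #2: read from I]
Op 3: C1 read [C1 read: already in S, no change] -> [S,S,I,I] [hit: read from S]
Op 4: C3 write [C3 write: invalidate ['C0=S', 'C1=S'] -> C3=M] -> [I,I,I,M] [MISS #3: write from I]
Op 5: C3 read [C3 read: already in M, no change] -> [I,I,I,M] [hit: read from M]
Op 6: C3 read [C3 read: already in M, no change] -> [I,I,I,M] [hit: read from M]
Op 7: C3 write [C3 write: already M (modified), no change] -> [I,I,I,M] [hit: write from M]
Op 8: C0 write [C0 write: invalidate ['C3=M'] -> C0=M] -> [M,I,I,I] [MISS #4: write from I]
Op 9: C0 write [C0 write: already M (modified), no change] -> [M,I,I,I] [hit: write from M]
Op 10: C1 read [C1 read from I: others=['C0=M'] -> C1=S, others downsized to S] -> [S,S,I,I] [MISS #5: read from I]
Op 11: C0 read [C0 read: already in S, no change] -> [S,S,I,I] [hit: read from S]
Op 12: C2 read [C2 read from I: others=['C0=S', 'C1=S'] -> C2=S, others downsized to S] -> [S,S,S,I] [MISS #6: read from I]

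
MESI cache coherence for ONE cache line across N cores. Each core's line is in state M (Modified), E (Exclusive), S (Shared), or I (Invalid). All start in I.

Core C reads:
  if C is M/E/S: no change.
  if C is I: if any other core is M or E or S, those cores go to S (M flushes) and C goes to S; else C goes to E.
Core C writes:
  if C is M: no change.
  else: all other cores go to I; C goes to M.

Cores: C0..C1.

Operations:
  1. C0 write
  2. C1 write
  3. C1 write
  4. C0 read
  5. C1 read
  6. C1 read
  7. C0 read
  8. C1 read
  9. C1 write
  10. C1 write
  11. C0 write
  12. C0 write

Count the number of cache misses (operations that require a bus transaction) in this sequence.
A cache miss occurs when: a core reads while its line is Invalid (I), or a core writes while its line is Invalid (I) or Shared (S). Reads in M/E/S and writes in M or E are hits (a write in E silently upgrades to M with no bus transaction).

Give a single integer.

Op 1: C0 write [C0 write: invalidate none -> C0=M] -> [M,I] [MISS #1: write from I]
Op 2: C1 write [C1 write: invalidate ['C0=M'] -> C1=M] -> [I,M] [MISS #2: write from I]
Op 3: C1 write [C1 write: already M (modified), no change] -> [I,M] [hit: write from M]
Op 4: C0 read [C0 read from I: others=['C1=M'] -> C0=S, others downsized to S] -> [S,S] [MISS #3: read from I]
Op 5: C1 read [C1 read: already in S, no change] -> [S,S] [hit: read from S]
Op 6: C1 read [C1 read: already in S, no change] -> [S,S] [hit: read from S]
Op 7: C0 read [C0 read: already in S, no change] -> [S,S] [hit: read from S]
Op 8: C1 read [C1 read: already in S, no change] -> [S,S] [hit: read from S]
Op 9: C1 write [C1 write: invalidate ['C0=S'] -> C1=M] -> [I,M] [MISS #4: write from S]
Op 10: C1 write [C1 write: already M (modified), no change] -> [I,M] [hit: write from M]
Op 11: C0 write [C0 write: invalidate ['C1=M'] -> C0=M] -> [M,I] [MISS #5: write from I]
Op 12: C0 write [C0 write: already M (modified), no change] -> [M,I] [hit: write from M]

Answer: 5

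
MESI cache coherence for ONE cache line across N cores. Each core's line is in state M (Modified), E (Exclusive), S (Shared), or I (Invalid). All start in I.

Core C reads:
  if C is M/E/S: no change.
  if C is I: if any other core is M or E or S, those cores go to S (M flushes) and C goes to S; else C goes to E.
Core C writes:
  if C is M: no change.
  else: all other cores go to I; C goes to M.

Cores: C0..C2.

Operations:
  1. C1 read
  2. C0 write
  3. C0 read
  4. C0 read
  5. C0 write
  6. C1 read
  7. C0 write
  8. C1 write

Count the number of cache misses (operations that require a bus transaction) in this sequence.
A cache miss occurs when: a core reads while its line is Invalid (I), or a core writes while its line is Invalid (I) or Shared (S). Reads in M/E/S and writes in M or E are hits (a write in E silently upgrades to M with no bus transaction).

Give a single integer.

Answer: 5

Derivation:
Op 1: C1 read [C1 read from I: no other sharers -> C1=E (exclusive)] -> [I,E,I] [MISS #1: read from I]
Op 2: C0 write [C0 write: invalidate ['C1=E'] -> C0=M] -> [M,I,I] [MISS #2: write from I]
Op 3: C0 read [C0 read: already in M, no change] -> [M,I,I] [hit: read from M]
Op 4: C0 read [C0 read: already in M, no change] -> [M,I,I] [hit: read from M]
Op 5: C0 write [C0 write: already M (modified), no change] -> [M,I,I] [hit: write from M]
Op 6: C1 read [C1 read from I: others=['C0=M'] -> C1=S, others downsized to S] -> [S,S,I] [MISS #3: read from I]
Op 7: C0 write [C0 write: invalidate ['C1=S'] -> C0=M] -> [M,I,I] [MISS #4: write from S]
Op 8: C1 write [C1 write: invalidate ['C0=M'] -> C1=M] -> [I,M,I] [MISS #5: write from I]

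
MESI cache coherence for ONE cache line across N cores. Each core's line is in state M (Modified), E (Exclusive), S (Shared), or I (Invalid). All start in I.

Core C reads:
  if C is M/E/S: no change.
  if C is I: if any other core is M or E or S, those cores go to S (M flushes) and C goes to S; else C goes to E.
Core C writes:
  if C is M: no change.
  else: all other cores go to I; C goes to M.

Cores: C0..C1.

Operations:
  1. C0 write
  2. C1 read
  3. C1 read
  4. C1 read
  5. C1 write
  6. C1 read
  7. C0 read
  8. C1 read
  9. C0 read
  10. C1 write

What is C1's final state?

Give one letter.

Op 1: C0 write [C0 write: invalidate none -> C0=M] -> [M,I]
Op 2: C1 read [C1 read from I: others=['C0=M'] -> C1=S, others downsized to S] -> [S,S]
Op 3: C1 read [C1 read: already in S, no change] -> [S,S]
Op 4: C1 read [C1 read: already in S, no change] -> [S,S]
Op 5: C1 write [C1 write: invalidate ['C0=S'] -> C1=M] -> [I,M]
Op 6: C1 read [C1 read: already in M, no change] -> [I,M]
Op 7: C0 read [C0 read from I: others=['C1=M'] -> C0=S, others downsized to S] -> [S,S]
Op 8: C1 read [C1 read: already in S, no change] -> [S,S]
Op 9: C0 read [C0 read: already in S, no change] -> [S,S]
Op 10: C1 write [C1 write: invalidate ['C0=S'] -> C1=M] -> [I,M]

Answer: M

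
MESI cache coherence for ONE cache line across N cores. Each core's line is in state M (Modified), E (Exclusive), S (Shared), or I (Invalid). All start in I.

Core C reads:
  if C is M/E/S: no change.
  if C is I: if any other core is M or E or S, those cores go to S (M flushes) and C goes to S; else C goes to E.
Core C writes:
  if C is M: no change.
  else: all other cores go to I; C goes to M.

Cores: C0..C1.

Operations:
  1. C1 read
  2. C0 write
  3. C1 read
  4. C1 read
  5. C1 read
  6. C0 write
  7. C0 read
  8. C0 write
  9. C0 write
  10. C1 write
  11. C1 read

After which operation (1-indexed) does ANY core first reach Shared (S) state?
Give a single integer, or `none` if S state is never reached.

Op 1: C1 read [C1 read from I: no other sharers -> C1=E (exclusive)] -> [I,E]
Op 2: C0 write [C0 write: invalidate ['C1=E'] -> C0=M] -> [M,I]
Op 3: C1 read [C1 read from I: others=['C0=M'] -> C1=S, others downsized to S] -> [S,S]
  -> First S state at op 3; remaining ops need not be traced.

Answer: 3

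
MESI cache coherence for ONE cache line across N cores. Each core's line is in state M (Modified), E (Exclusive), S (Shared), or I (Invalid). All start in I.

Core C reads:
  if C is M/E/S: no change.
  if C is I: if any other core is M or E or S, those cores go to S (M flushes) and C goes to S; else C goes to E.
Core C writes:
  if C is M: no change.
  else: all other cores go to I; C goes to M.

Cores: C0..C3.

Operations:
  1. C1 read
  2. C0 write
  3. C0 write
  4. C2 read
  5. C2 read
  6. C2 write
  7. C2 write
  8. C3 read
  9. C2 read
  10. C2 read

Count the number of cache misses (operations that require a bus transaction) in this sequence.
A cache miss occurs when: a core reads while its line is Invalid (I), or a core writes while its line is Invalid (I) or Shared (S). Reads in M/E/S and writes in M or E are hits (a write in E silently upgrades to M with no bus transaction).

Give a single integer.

Answer: 5

Derivation:
Op 1: C1 read [C1 read from I: no other sharers -> C1=E (exclusive)] -> [I,E,I,I] [MISS #1: read from I]
Op 2: C0 write [C0 write: invalidate ['C1=E'] -> C0=M] -> [M,I,I,I] [MISS #2: write from I]
Op 3: C0 write [C0 write: already M (modified), no change] -> [M,I,I,I] [hit: write from M]
Op 4: C2 read [C2 read from I: others=['C0=M'] -> C2=S, others downsized to S] -> [S,I,S,I] [MISS #3: read from I]
Op 5: C2 read [C2 read: already in S, no change] -> [S,I,S,I] [hit: read from S]
Op 6: C2 write [C2 write: invalidate ['C0=S'] -> C2=M] -> [I,I,M,I] [MISS #4: write from S]
Op 7: C2 write [C2 write: already M (modified), no change] -> [I,I,M,I] [hit: write from M]
Op 8: C3 read [C3 read from I: others=['C2=M'] -> C3=S, others downsized to S] -> [I,I,S,S] [MISS #5: read from I]
Op 9: C2 read [C2 read: already in S, no change] -> [I,I,S,S] [hit: read from S]
Op 10: C2 read [C2 read: already in S, no change] -> [I,I,S,S] [hit: read from S]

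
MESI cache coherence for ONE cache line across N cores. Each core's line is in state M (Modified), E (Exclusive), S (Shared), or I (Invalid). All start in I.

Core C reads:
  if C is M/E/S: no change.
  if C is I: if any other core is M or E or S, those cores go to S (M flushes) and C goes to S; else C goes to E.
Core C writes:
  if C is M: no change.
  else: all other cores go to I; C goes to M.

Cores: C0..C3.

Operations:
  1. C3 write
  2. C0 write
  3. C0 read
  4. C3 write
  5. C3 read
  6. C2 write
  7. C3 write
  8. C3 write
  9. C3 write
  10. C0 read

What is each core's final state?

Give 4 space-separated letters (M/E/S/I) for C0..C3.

Op 1: C3 write [C3 write: invalidate none -> C3=M] -> [I,I,I,M]
Op 2: C0 write [C0 write: invalidate ['C3=M'] -> C0=M] -> [M,I,I,I]
Op 3: C0 read [C0 read: already in M, no change] -> [M,I,I,I]
Op 4: C3 write [C3 write: invalidate ['C0=M'] -> C3=M] -> [I,I,I,M]
Op 5: C3 read [C3 read: already in M, no change] -> [I,I,I,M]
Op 6: C2 write [C2 write: invalidate ['C3=M'] -> C2=M] -> [I,I,M,I]
Op 7: C3 write [C3 write: invalidate ['C2=M'] -> C3=M] -> [I,I,I,M]
Op 8: C3 write [C3 write: already M (modified), no change] -> [I,I,I,M]
Op 9: C3 write [C3 write: already M (modified), no change] -> [I,I,I,M]
Op 10: C0 read [C0 read from I: others=['C3=M'] -> C0=S, others downsized to S] -> [S,I,I,S]

Answer: S I I S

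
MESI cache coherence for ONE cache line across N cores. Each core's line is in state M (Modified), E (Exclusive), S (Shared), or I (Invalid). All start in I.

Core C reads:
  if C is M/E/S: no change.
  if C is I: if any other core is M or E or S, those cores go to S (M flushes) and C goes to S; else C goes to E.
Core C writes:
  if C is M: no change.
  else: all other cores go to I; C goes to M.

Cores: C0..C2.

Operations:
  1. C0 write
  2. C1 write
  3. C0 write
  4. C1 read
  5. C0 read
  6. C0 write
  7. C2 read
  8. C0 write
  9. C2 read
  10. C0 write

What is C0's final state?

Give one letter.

Answer: M

Derivation:
Op 1: C0 write [C0 write: invalidate none -> C0=M] -> [M,I,I]
Op 2: C1 write [C1 write: invalidate ['C0=M'] -> C1=M] -> [I,M,I]
Op 3: C0 write [C0 write: invalidate ['C1=M'] -> C0=M] -> [M,I,I]
Op 4: C1 read [C1 read from I: others=['C0=M'] -> C1=S, others downsized to S] -> [S,S,I]
Op 5: C0 read [C0 read: already in S, no change] -> [S,S,I]
Op 6: C0 write [C0 write: invalidate ['C1=S'] -> C0=M] -> [M,I,I]
Op 7: C2 read [C2 read from I: others=['C0=M'] -> C2=S, others downsized to S] -> [S,I,S]
Op 8: C0 write [C0 write: invalidate ['C2=S'] -> C0=M] -> [M,I,I]
Op 9: C2 read [C2 read from I: others=['C0=M'] -> C2=S, others downsized to S] -> [S,I,S]
Op 10: C0 write [C0 write: invalidate ['C2=S'] -> C0=M] -> [M,I,I]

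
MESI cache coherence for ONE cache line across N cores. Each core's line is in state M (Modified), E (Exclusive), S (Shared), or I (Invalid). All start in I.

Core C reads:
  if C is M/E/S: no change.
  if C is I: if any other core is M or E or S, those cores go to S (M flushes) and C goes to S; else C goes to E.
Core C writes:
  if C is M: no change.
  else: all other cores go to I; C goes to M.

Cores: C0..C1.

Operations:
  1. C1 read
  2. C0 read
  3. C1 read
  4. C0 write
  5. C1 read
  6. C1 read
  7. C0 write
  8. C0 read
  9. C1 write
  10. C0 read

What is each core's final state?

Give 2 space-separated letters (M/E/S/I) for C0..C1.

Answer: S S

Derivation:
Op 1: C1 read [C1 read from I: no other sharers -> C1=E (exclusive)] -> [I,E]
Op 2: C0 read [C0 read from I: others=['C1=E'] -> C0=S, others downsized to S] -> [S,S]
Op 3: C1 read [C1 read: already in S, no change] -> [S,S]
Op 4: C0 write [C0 write: invalidate ['C1=S'] -> C0=M] -> [M,I]
Op 5: C1 read [C1 read from I: others=['C0=M'] -> C1=S, others downsized to S] -> [S,S]
Op 6: C1 read [C1 read: already in S, no change] -> [S,S]
Op 7: C0 write [C0 write: invalidate ['C1=S'] -> C0=M] -> [M,I]
Op 8: C0 read [C0 read: already in M, no change] -> [M,I]
Op 9: C1 write [C1 write: invalidate ['C0=M'] -> C1=M] -> [I,M]
Op 10: C0 read [C0 read from I: others=['C1=M'] -> C0=S, others downsized to S] -> [S,S]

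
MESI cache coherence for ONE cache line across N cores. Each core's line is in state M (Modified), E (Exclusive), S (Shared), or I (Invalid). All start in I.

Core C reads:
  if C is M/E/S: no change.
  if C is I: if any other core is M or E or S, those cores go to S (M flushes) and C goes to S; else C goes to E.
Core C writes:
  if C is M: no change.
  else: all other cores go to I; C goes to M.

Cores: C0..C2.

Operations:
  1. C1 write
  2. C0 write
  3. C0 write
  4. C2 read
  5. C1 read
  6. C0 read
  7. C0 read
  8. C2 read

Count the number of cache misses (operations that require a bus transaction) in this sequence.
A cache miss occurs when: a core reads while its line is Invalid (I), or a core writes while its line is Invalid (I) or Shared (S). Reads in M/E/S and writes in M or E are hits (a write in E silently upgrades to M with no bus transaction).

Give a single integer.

Op 1: C1 write [C1 write: invalidate none -> C1=M] -> [I,M,I] [MISS #1: write from I]
Op 2: C0 write [C0 write: invalidate ['C1=M'] -> C0=M] -> [M,I,I] [MISS #2: write from I]
Op 3: C0 write [C0 write: already M (modified), no change] -> [M,I,I] [hit: write from M]
Op 4: C2 read [C2 read from I: others=['C0=M'] -> C2=S, others downsized to S] -> [S,I,S] [MISS #3: read from I]
Op 5: C1 read [C1 read from I: others=['C0=S', 'C2=S'] -> C1=S, others downsized to S] -> [S,S,S] [MISS #4: read from I]
Op 6: C0 read [C0 read: already in S, no change] -> [S,S,S] [hit: read from S]
Op 7: C0 read [C0 read: already in S, no change] -> [S,S,S] [hit: read from S]
Op 8: C2 read [C2 read: already in S, no change] -> [S,S,S] [hit: read from S]

Answer: 4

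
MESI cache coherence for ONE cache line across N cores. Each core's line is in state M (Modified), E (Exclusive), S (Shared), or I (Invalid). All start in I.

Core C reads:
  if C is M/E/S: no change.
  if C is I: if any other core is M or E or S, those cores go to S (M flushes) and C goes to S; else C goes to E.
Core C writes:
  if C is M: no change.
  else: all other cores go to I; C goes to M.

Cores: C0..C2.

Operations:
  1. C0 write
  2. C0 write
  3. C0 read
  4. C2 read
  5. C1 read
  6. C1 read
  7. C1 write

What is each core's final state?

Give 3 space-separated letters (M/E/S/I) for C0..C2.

Op 1: C0 write [C0 write: invalidate none -> C0=M] -> [M,I,I]
Op 2: C0 write [C0 write: already M (modified), no change] -> [M,I,I]
Op 3: C0 read [C0 read: already in M, no change] -> [M,I,I]
Op 4: C2 read [C2 read from I: others=['C0=M'] -> C2=S, others downsized to S] -> [S,I,S]
Op 5: C1 read [C1 read from I: others=['C0=S', 'C2=S'] -> C1=S, others downsized to S] -> [S,S,S]
Op 6: C1 read [C1 read: already in S, no change] -> [S,S,S]
Op 7: C1 write [C1 write: invalidate ['C0=S', 'C2=S'] -> C1=M] -> [I,M,I]

Answer: I M I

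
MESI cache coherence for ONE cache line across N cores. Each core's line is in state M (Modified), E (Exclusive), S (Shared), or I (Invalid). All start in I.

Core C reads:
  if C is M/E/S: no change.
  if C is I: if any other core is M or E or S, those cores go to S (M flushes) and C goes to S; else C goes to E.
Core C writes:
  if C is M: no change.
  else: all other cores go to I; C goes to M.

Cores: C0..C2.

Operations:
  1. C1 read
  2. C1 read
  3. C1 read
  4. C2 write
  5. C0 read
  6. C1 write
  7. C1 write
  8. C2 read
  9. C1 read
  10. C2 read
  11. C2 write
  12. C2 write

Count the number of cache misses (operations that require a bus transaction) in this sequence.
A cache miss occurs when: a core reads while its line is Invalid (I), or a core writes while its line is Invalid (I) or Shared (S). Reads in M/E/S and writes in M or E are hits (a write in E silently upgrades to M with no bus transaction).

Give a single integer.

Op 1: C1 read [C1 read from I: no other sharers -> C1=E (exclusive)] -> [I,E,I] [MISS #1: read from I]
Op 2: C1 read [C1 read: already in E, no change] -> [I,E,I] [hit: read from E]
Op 3: C1 read [C1 read: already in E, no change] -> [I,E,I] [hit: read from E]
Op 4: C2 write [C2 write: invalidate ['C1=E'] -> C2=M] -> [I,I,M] [MISS #2: write from I]
Op 5: C0 read [C0 read from I: others=['C2=M'] -> C0=S, others downsized to S] -> [S,I,S] [MISS #3: read from I]
Op 6: C1 write [C1 write: invalidate ['C0=S', 'C2=S'] -> C1=M] -> [I,M,I] [MISS #4: write from I]
Op 7: C1 write [C1 write: already M (modified), no change] -> [I,M,I] [hit: write from M]
Op 8: C2 read [C2 read from I: others=['C1=M'] -> C2=S, others downsized to S] -> [I,S,S] [MISS #5: read from I]
Op 9: C1 read [C1 read: already in S, no change] -> [I,S,S] [hit: read from S]
Op 10: C2 read [C2 read: already in S, no change] -> [I,S,S] [hit: read from S]
Op 11: C2 write [C2 write: invalidate ['C1=S'] -> C2=M] -> [I,I,M] [MISS #6: write from S]
Op 12: C2 write [C2 write: already M (modified), no change] -> [I,I,M] [hit: write from M]

Answer: 6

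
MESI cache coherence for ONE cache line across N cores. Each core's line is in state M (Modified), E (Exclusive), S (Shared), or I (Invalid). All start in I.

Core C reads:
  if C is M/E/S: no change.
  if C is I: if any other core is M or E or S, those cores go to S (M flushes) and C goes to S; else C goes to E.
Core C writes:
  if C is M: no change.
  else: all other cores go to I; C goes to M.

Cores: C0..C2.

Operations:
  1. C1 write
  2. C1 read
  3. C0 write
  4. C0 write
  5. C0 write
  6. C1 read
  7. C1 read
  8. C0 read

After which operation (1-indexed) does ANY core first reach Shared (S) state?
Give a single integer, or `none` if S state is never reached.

Answer: 6

Derivation:
Op 1: C1 write [C1 write: invalidate none -> C1=M] -> [I,M,I]
Op 2: C1 read [C1 read: already in M, no change] -> [I,M,I]
Op 3: C0 write [C0 write: invalidate ['C1=M'] -> C0=M] -> [M,I,I]
Op 4: C0 write [C0 write: already M (modified), no change] -> [M,I,I]
Op 5: C0 write [C0 write: already M (modified), no change] -> [M,I,I]
Op 6: C1 read [C1 read from I: others=['C0=M'] -> C1=S, others downsized to S] -> [S,S,I]
  -> First S state at op 6; remaining ops need not be traced.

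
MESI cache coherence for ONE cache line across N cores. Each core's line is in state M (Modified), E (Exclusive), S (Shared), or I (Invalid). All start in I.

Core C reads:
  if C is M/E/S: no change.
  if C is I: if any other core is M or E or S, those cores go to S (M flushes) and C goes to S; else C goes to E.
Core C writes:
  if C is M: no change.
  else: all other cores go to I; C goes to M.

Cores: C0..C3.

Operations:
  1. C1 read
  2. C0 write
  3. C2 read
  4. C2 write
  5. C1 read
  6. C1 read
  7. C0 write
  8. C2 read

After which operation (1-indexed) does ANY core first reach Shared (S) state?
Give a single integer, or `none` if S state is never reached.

Op 1: C1 read [C1 read from I: no other sharers -> C1=E (exclusive)] -> [I,E,I,I]
Op 2: C0 write [C0 write: invalidate ['C1=E'] -> C0=M] -> [M,I,I,I]
Op 3: C2 read [C2 read from I: others=['C0=M'] -> C2=S, others downsized to S] -> [S,I,S,I]
  -> First S state at op 3; remaining ops need not be traced.

Answer: 3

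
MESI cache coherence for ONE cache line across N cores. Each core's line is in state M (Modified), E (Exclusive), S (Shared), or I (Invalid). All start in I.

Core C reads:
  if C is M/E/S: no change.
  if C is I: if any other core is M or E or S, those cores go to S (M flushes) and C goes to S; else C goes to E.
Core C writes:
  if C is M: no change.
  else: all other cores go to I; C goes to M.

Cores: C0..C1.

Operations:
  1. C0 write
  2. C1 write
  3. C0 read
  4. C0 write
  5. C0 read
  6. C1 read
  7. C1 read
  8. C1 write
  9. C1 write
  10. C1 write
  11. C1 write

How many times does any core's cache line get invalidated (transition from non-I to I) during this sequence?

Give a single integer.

Op 1: C0 write [C0 write: invalidate none -> C0=M] -> [M,I] (invalidations this op: 0; running total: 0)
Op 2: C1 write [C1 write: invalidate ['C0=M'] -> C1=M] -> [I,M] (invalidations this op: 1; running total: 1)
Op 3: C0 read [C0 read from I: others=['C1=M'] -> C0=S, others downsized to S] -> [S,S] (invalidations this op: 0; running total: 1)
Op 4: C0 write [C0 write: invalidate ['C1=S'] -> C0=M] -> [M,I] (invalidations this op: 1; running total: 2)
Op 5: C0 read [C0 read: already in M, no change] -> [M,I] (invalidations this op: 0; running total: 2)
Op 6: C1 read [C1 read from I: others=['C0=M'] -> C1=S, others downsized to S] -> [S,S] (invalidations this op: 0; running total: 2)
Op 7: C1 read [C1 read: already in S, no change] -> [S,S] (invalidations this op: 0; running total: 2)
Op 8: C1 write [C1 write: invalidate ['C0=S'] -> C1=M] -> [I,M] (invalidations this op: 1; running total: 3)
Op 9: C1 write [C1 write: already M (modified), no change] -> [I,M] (invalidations this op: 0; running total: 3)
Op 10: C1 write [C1 write: already M (modified), no change] -> [I,M] (invalidations this op: 0; running total: 3)
Op 11: C1 write [C1 write: already M (modified), no change] -> [I,M] (invalidations this op: 0; running total: 3)

Answer: 3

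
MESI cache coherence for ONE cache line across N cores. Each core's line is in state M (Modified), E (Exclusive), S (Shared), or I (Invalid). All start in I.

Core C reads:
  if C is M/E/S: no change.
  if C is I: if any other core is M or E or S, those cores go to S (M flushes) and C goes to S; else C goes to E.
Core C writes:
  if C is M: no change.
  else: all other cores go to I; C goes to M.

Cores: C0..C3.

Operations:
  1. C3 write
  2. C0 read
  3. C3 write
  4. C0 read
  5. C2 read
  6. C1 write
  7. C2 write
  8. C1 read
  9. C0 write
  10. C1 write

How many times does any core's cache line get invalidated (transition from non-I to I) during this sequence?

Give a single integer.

Op 1: C3 write [C3 write: invalidate none -> C3=M] -> [I,I,I,M] (invalidations this op: 0; running total: 0)
Op 2: C0 read [C0 read from I: others=['C3=M'] -> C0=S, others downsized to S] -> [S,I,I,S] (invalidations this op: 0; running total: 0)
Op 3: C3 write [C3 write: invalidate ['C0=S'] -> C3=M] -> [I,I,I,M] (invalidations this op: 1; running total: 1)
Op 4: C0 read [C0 read from I: others=['C3=M'] -> C0=S, others downsized to S] -> [S,I,I,S] (invalidations this op: 0; running total: 1)
Op 5: C2 read [C2 read from I: others=['C0=S', 'C3=S'] -> C2=S, others downsized to S] -> [S,I,S,S] (invalidations this op: 0; running total: 1)
Op 6: C1 write [C1 write: invalidate ['C0=S', 'C2=S', 'C3=S'] -> C1=M] -> [I,M,I,I] (invalidations this op: 3; running total: 4)
Op 7: C2 write [C2 write: invalidate ['C1=M'] -> C2=M] -> [I,I,M,I] (invalidations this op: 1; running total: 5)
Op 8: C1 read [C1 read from I: others=['C2=M'] -> C1=S, others downsized to S] -> [I,S,S,I] (invalidations this op: 0; running total: 5)
Op 9: C0 write [C0 write: invalidate ['C1=S', 'C2=S'] -> C0=M] -> [M,I,I,I] (invalidations this op: 2; running total: 7)
Op 10: C1 write [C1 write: invalidate ['C0=M'] -> C1=M] -> [I,M,I,I] (invalidations this op: 1; running total: 8)

Answer: 8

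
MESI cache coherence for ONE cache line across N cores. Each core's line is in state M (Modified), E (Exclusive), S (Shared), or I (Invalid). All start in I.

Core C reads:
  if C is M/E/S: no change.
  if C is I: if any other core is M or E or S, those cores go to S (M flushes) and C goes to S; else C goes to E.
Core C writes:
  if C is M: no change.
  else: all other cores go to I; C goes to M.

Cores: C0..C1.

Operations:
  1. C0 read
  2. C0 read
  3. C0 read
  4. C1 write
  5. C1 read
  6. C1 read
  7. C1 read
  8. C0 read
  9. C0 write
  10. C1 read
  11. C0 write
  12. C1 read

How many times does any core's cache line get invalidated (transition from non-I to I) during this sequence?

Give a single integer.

Answer: 3

Derivation:
Op 1: C0 read [C0 read from I: no other sharers -> C0=E (exclusive)] -> [E,I] (invalidations this op: 0; running total: 0)
Op 2: C0 read [C0 read: already in E, no change] -> [E,I] (invalidations this op: 0; running total: 0)
Op 3: C0 read [C0 read: already in E, no change] -> [E,I] (invalidations this op: 0; running total: 0)
Op 4: C1 write [C1 write: invalidate ['C0=E'] -> C1=M] -> [I,M] (invalidations this op: 1; running total: 1)
Op 5: C1 read [C1 read: already in M, no change] -> [I,M] (invalidations this op: 0; running total: 1)
Op 6: C1 read [C1 read: already in M, no change] -> [I,M] (invalidations this op: 0; running total: 1)
Op 7: C1 read [C1 read: already in M, no change] -> [I,M] (invalidations this op: 0; running total: 1)
Op 8: C0 read [C0 read from I: others=['C1=M'] -> C0=S, others downsized to S] -> [S,S] (invalidations this op: 0; running total: 1)
Op 9: C0 write [C0 write: invalidate ['C1=S'] -> C0=M] -> [M,I] (invalidations this op: 1; running total: 2)
Op 10: C1 read [C1 read from I: others=['C0=M'] -> C1=S, others downsized to S] -> [S,S] (invalidations this op: 0; running total: 2)
Op 11: C0 write [C0 write: invalidate ['C1=S'] -> C0=M] -> [M,I] (invalidations this op: 1; running total: 3)
Op 12: C1 read [C1 read from I: others=['C0=M'] -> C1=S, others downsized to S] -> [S,S] (invalidations this op: 0; running total: 3)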